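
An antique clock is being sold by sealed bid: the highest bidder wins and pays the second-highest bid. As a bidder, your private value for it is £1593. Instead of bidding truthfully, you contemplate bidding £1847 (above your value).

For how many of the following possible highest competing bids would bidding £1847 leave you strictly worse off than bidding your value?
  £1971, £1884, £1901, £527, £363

The deviation hurts exactly when the highest competing bid lies strictly between £1593 and £1847 — overbidding then wins at a price above your value.
£1971: above both → same outcome either way.
£1884: above both → same outcome either way.
£1901: above both → same outcome either way.
£527: below both → same outcome either way.
£363: below both → same outcome either way.
Count: 0.

0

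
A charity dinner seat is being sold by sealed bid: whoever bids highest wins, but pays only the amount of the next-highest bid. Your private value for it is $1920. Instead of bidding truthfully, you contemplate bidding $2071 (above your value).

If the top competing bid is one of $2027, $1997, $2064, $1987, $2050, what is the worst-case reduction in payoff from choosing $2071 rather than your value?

$144

$2027: truthful gives $0, deviation gives −$107 → loss $107.
$1997: truthful gives $0, deviation gives −$77 → loss $77.
$2064: truthful gives $0, deviation gives −$144 → loss $144.
$1987: truthful gives $0, deviation gives −$67 → loss $67.
$2050: truthful gives $0, deviation gives −$130 → loss $130.
Maximum loss: $144.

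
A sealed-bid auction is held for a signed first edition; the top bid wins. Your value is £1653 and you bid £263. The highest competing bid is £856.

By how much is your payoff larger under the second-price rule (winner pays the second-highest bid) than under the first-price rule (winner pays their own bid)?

£0

Your bid £263 is below £856, so you lose under either rule.
Payoff is £0 in both cases; difference = £0.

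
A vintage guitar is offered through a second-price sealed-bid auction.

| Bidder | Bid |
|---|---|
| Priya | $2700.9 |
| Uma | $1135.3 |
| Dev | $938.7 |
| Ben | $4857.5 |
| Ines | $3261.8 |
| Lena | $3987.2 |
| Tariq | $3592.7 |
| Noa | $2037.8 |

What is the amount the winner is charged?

$3987.2

Highest bid: Ben at $4857.5, so Ben wins.
Second-highest bid: Lena at $3987.2 — that is the price the winner pays.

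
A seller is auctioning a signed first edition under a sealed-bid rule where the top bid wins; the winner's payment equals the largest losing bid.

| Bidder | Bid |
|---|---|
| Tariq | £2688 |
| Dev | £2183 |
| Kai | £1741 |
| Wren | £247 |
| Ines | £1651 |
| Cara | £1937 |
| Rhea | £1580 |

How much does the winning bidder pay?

£2183

Highest bid: Tariq at £2688, so Tariq wins.
Second-highest bid: Dev at £2183 — that is the price the winner pays.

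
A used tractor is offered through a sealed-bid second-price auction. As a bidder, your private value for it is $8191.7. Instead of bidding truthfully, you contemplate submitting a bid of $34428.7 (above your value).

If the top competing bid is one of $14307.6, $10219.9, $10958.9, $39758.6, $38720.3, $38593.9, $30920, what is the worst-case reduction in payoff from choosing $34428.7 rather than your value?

$22728.3

$14307.6: truthful gives $0, deviation gives −$6115.9 → loss $6115.9.
$10219.9: truthful gives $0, deviation gives −$2028.2 → loss $2028.2.
$10958.9: truthful gives $0, deviation gives −$2767.2 → loss $2767.2.
$39758.6: same outcome either way → loss $0.
$38720.3: same outcome either way → loss $0.
$38593.9: same outcome either way → loss $0.
$30920: truthful gives $0, deviation gives −$22728.3 → loss $22728.3.
Maximum loss: $22728.3.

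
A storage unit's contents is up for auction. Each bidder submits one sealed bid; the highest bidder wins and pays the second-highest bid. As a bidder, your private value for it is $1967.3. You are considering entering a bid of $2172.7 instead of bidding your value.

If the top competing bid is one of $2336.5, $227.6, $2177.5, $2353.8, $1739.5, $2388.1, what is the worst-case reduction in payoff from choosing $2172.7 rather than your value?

$2336.5: same outcome either way → loss $0.
$227.6: same outcome either way → loss $0.
$2177.5: same outcome either way → loss $0.
$2353.8: same outcome either way → loss $0.
$1739.5: same outcome either way → loss $0.
$2388.1: same outcome either way → loss $0.
Maximum loss: $0.

$0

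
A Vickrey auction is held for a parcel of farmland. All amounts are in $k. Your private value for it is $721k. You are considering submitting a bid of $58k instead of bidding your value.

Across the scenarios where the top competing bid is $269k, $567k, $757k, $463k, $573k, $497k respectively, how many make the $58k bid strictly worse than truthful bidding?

The deviation hurts exactly when the highest competing bid lies strictly between $58k and $721k — underbidding then forfeits a profitable win.
$269k: inside the interval → strictly worse (loss $452k).
$567k: inside the interval → strictly worse (loss $154k).
$757k: above both → same outcome either way.
$463k: inside the interval → strictly worse (loss $258k).
$573k: inside the interval → strictly worse (loss $148k).
$497k: inside the interval → strictly worse (loss $224k).
Count: 5.

5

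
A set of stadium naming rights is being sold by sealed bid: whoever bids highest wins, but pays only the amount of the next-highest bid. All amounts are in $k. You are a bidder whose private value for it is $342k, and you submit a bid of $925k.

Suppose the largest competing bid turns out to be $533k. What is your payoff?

Your bid $925k exceeds the highest competing bid $533k, so you win.
In a second-price auction the winner pays the second-highest bid, $533k.
Payoff = value − price = $342k − $533k = −$191k.

−$191k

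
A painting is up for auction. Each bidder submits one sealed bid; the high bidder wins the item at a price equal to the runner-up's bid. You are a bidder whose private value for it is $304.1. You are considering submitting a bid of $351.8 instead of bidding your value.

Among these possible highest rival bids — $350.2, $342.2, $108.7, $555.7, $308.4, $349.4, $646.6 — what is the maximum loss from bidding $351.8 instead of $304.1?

$350.2: truthful gives $0, deviation gives −$46.1 → loss $46.1.
$342.2: truthful gives $0, deviation gives −$38.1 → loss $38.1.
$108.7: same outcome either way → loss $0.
$555.7: same outcome either way → loss $0.
$308.4: truthful gives $0, deviation gives −$4.3 → loss $4.3.
$349.4: truthful gives $0, deviation gives −$45.3 → loss $45.3.
$646.6: same outcome either way → loss $0.
Maximum loss: $46.1.

$46.1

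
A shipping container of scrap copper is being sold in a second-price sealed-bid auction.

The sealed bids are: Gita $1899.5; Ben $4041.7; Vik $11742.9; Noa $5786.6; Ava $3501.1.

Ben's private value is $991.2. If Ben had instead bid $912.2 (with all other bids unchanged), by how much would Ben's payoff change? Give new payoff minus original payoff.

The highest bid among the other bidders is $11742.9; Ben's bid doesn't change that.
Original bid $4041.7: Ben is not highest (top rival bid is $11742.9); payoff $0.
Alternative bid $912.2: Ben is not highest (top rival bid is $11742.9); payoff $0.
Change in payoff = $0 − ($0) = $0.

$0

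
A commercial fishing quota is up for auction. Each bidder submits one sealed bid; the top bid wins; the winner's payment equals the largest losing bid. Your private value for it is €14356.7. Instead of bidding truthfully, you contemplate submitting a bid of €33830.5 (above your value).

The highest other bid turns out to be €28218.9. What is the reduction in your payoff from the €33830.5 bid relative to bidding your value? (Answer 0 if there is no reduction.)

€13862.2

Bidding your value €14356.7: you lose (since €14356.7 < €28218.9). Payoff €0.
Bidding €33830.5: you win and pay €28218.9. Payoff €14356.7 − €28218.9 = −€13862.2.
The competing bid €28218.9 lies between your value and your inflated bid, so overbidding wins an item priced above your value.
Loss from deviating = €0 − (−€13862.2) = €13862.2.
In a second-price auction your bid sets only whether you win, not what you pay, so bidding your true value is weakly dominant.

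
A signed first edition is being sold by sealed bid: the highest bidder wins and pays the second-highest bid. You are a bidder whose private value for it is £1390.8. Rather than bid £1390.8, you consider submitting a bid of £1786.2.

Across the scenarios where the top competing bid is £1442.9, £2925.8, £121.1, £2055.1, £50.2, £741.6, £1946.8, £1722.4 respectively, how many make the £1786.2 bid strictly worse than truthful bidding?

The deviation hurts exactly when the highest competing bid lies strictly between £1390.8 and £1786.2 — overbidding then wins at a price above your value.
£1442.9: inside the interval → strictly worse (loss £52.1).
£2925.8: above both → same outcome either way.
£121.1: below both → same outcome either way.
£2055.1: above both → same outcome either way.
£50.2: below both → same outcome either way.
£741.6: below both → same outcome either way.
£1946.8: above both → same outcome either way.
£1722.4: inside the interval → strictly worse (loss £331.6).
Count: 2.

2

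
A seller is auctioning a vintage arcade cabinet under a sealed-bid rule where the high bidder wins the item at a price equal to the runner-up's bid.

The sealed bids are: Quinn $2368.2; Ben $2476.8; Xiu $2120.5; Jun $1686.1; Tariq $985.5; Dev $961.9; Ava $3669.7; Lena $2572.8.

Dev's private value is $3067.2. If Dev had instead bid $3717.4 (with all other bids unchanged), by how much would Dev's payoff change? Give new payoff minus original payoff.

−$602.5

The highest bid among the other bidders is $3669.7; Dev's bid doesn't change that.
Original bid $961.9: Dev is not highest (top rival bid is $3669.7); payoff $0.
Alternative bid $3717.4: Dev is highest, pays the top rival bid $3669.7; payoff $3067.2 − $3669.7 = −$602.5.
Change in payoff = −$602.5 − ($0) = −$602.5.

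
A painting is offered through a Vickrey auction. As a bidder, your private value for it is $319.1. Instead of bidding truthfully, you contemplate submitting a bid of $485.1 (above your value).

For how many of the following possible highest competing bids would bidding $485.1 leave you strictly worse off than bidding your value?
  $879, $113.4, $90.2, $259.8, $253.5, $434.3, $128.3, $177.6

The deviation hurts exactly when the highest competing bid lies strictly between $319.1 and $485.1 — overbidding then wins at a price above your value.
$879: above both → same outcome either way.
$113.4: below both → same outcome either way.
$90.2: below both → same outcome either way.
$259.8: below both → same outcome either way.
$253.5: below both → same outcome either way.
$434.3: inside the interval → strictly worse (loss $115.2).
$128.3: below both → same outcome either way.
$177.6: below both → same outcome either way.
Count: 1.

1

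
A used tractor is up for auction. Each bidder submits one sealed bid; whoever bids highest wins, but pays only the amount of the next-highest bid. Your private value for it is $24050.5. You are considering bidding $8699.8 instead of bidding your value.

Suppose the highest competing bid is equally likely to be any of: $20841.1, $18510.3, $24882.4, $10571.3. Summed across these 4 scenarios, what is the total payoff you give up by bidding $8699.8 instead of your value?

The deviation costs you only when the competing bid falls strictly between $8699.8 and $24050.5; elsewhere both bids give the same outcome.
$20841.1: truthful payoff $3209.4, deviation payoff $0 → loss $3209.4.
$18510.3: truthful payoff $5540.2, deviation payoff $0 → loss $5540.2.
$24882.4: outcomes coincide → loss $0.
$10571.3: truthful payoff $13479.2, deviation payoff $0 → loss $13479.2.
Total loss = $3209.4 + $5540.2 + $13479.2 = $22228.8.
Because the price is fixed by the runner-up's bid, deviating from your value can only change a good outcome into a bad one — never the reverse.

$22228.8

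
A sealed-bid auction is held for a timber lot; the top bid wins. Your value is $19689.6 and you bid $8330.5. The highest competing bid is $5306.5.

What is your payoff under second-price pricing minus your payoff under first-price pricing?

$3024

You have the highest bid, so you win under either rule.
Second-price: pay $5306.5 → payoff $14383.1.
First-price: pay your own bid $8330.5 → payoff $11359.1.
Difference = $14383.1 − ($11359.1) = $3024.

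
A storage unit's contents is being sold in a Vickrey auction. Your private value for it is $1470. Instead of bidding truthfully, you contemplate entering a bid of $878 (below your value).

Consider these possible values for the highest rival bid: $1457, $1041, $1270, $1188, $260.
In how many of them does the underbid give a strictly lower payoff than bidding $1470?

4

The deviation hurts exactly when the highest competing bid lies strictly between $878 and $1470 — underbidding then forfeits a profitable win.
$1457: inside the interval → strictly worse (loss $13).
$1041: inside the interval → strictly worse (loss $429).
$1270: inside the interval → strictly worse (loss $200).
$1188: inside the interval → strictly worse (loss $282).
$260: below both → same outcome either way.
Count: 4.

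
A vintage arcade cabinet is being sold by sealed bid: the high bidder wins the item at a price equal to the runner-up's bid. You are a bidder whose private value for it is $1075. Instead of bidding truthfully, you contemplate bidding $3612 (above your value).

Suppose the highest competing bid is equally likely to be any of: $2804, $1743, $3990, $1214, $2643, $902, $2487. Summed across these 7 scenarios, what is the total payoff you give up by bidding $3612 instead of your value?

$5516

The deviation costs you only when the competing bid falls strictly between $1075 and $3612; elsewhere both bids give the same outcome.
$2804: truthful payoff $0, deviation payoff −$1729 → loss $1729.
$1743: truthful payoff $0, deviation payoff −$668 → loss $668.
$3990: outcomes coincide → loss $0.
$1214: truthful payoff $0, deviation payoff −$139 → loss $139.
$2643: truthful payoff $0, deviation payoff −$1568 → loss $1568.
$902: outcomes coincide → loss $0.
$2487: truthful payoff $0, deviation payoff −$1412 → loss $1412.
Total loss = $1729 + $668 + $139 + $1568 + $1412 = $5516.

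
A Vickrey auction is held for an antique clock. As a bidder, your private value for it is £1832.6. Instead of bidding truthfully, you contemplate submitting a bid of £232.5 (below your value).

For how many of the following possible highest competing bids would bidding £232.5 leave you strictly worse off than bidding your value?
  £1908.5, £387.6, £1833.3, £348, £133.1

2

The deviation hurts exactly when the highest competing bid lies strictly between £232.5 and £1832.6 — underbidding then forfeits a profitable win.
£1908.5: above both → same outcome either way.
£387.6: inside the interval → strictly worse (loss £1445).
£1833.3: above both → same outcome either way.
£348: inside the interval → strictly worse (loss £1484.6).
£133.1: below both → same outcome either way.
Count: 2.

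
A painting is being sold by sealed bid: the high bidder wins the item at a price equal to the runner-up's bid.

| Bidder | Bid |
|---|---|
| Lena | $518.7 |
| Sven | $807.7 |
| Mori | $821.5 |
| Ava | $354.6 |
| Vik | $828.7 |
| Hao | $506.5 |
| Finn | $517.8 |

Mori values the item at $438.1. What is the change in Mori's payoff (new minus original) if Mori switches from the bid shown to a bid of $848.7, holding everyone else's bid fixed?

The highest bid among the other bidders is $828.7; Mori's bid doesn't change that.
Original bid $821.5: Mori is not highest (top rival bid is $828.7); payoff $0.
Alternative bid $848.7: Mori is highest, pays the top rival bid $828.7; payoff $438.1 − $828.7 = −$390.6.
Change in payoff = −$390.6 − ($0) = −$390.6.

−$390.6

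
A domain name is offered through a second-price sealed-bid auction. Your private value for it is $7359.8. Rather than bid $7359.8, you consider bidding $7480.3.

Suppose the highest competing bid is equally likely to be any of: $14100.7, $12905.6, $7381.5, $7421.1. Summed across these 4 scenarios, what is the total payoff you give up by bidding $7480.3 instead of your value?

$83

The deviation costs you only when the competing bid falls strictly between $7359.8 and $7480.3; elsewhere both bids give the same outcome.
$14100.7: outcomes coincide → loss $0.
$12905.6: outcomes coincide → loss $0.
$7381.5: truthful payoff $0, deviation payoff −$21.7 → loss $21.7.
$7421.1: truthful payoff $0, deviation payoff −$61.3 → loss $61.3.
Total loss = $21.7 + $61.3 = $83.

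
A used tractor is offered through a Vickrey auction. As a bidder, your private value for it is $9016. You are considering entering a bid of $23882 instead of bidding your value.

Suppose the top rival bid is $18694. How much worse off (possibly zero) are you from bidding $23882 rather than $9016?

Bidding your value $9016: you lose (since $9016 < $18694). Payoff $0.
Bidding $23882: you win and pay $18694. Payoff $9016 − $18694 = −$9678.
The competing bid $18694 lies between your value and your inflated bid, so overbidding wins an item priced above your value.
Loss from deviating = $0 − (−$9678) = $9678.

$9678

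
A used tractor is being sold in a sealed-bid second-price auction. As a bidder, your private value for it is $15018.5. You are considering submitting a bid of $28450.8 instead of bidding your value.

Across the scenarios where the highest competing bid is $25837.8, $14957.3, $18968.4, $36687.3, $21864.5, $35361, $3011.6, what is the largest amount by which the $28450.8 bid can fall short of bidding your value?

$25837.8: truthful gives $0, deviation gives −$10819.3 → loss $10819.3.
$14957.3: same outcome either way → loss $0.
$18968.4: truthful gives $0, deviation gives −$3949.9 → loss $3949.9.
$36687.3: same outcome either way → loss $0.
$21864.5: truthful gives $0, deviation gives −$6846 → loss $6846.
$35361: same outcome either way → loss $0.
$3011.6: same outcome either way → loss $0.
Maximum loss: $10819.3.

$10819.3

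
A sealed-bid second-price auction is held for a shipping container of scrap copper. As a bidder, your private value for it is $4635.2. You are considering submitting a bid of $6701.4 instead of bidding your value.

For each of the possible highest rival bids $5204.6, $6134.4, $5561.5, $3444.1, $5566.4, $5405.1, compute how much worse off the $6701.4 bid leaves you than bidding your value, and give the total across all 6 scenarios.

The deviation costs you only when the competing bid falls strictly between $4635.2 and $6701.4; elsewhere both bids give the same outcome.
$5204.6: truthful payoff $0, deviation payoff −$569.4 → loss $569.4.
$6134.4: truthful payoff $0, deviation payoff −$1499.2 → loss $1499.2.
$5561.5: truthful payoff $0, deviation payoff −$926.3 → loss $926.3.
$3444.1: outcomes coincide → loss $0.
$5566.4: truthful payoff $0, deviation payoff −$931.2 → loss $931.2.
$5405.1: truthful payoff $0, deviation payoff −$769.9 → loss $769.9.
Total loss = $569.4 + $1499.2 + $926.3 + $931.2 + $769.9 = $4696.

$4696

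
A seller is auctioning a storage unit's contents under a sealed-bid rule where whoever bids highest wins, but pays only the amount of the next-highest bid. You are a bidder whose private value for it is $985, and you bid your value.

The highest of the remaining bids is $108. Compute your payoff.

$877

Your bid $985 exceeds the highest competing bid $108, so you win.
In a second-price auction the winner pays the second-highest bid, $108.
Payoff = value − price = $985 − $108 = $877.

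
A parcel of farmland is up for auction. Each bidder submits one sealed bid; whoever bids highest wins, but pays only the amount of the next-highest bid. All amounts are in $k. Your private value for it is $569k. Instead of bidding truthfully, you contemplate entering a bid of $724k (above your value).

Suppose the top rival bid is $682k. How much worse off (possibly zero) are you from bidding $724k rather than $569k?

$113k

Bidding your value $569k: you lose (since $569k < $682k). Payoff $0k.
Bidding $724k: you win and pay $682k. Payoff $569k − $682k = −$113k.
The competing bid $682k lies between your value and your inflated bid, so overbidding wins an item priced above your value.
Loss from deviating = $0k − (−$113k) = $113k.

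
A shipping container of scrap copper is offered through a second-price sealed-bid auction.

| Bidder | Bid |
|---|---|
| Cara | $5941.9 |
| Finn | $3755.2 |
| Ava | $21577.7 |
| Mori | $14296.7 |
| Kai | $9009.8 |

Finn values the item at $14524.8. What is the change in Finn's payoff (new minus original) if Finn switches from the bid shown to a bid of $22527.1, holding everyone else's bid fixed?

The highest bid among the other bidders is $21577.7; Finn's bid doesn't change that.
Original bid $3755.2: Finn is not highest (top rival bid is $21577.7); payoff $0.
Alternative bid $22527.1: Finn is highest, pays the top rival bid $21577.7; payoff $14524.8 − $21577.7 = −$7052.9.
Change in payoff = −$7052.9 − ($0) = −$7052.9.

−$7052.9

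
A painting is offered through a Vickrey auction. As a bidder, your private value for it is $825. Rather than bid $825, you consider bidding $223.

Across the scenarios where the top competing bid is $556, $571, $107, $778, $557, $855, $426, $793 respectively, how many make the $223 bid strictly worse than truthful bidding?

6

The deviation hurts exactly when the highest competing bid lies strictly between $223 and $825 — underbidding then forfeits a profitable win.
$556: inside the interval → strictly worse (loss $269).
$571: inside the interval → strictly worse (loss $254).
$107: below both → same outcome either way.
$778: inside the interval → strictly worse (loss $47).
$557: inside the interval → strictly worse (loss $268).
$855: above both → same outcome either way.
$426: inside the interval → strictly worse (loss $399).
$793: inside the interval → strictly worse (loss $32).
Count: 6.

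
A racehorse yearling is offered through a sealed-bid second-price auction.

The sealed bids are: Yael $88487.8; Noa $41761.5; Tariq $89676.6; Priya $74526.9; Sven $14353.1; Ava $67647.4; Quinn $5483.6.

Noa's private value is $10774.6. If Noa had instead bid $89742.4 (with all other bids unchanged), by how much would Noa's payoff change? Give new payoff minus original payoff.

−$78902

The highest bid among the other bidders is $89676.6; Noa's bid doesn't change that.
Original bid $41761.5: Noa is not highest (top rival bid is $89676.6); payoff $0.
Alternative bid $89742.4: Noa is highest, pays the top rival bid $89676.6; payoff $10774.6 − $89676.6 = −$78902.
Change in payoff = −$78902 − ($0) = −$78902.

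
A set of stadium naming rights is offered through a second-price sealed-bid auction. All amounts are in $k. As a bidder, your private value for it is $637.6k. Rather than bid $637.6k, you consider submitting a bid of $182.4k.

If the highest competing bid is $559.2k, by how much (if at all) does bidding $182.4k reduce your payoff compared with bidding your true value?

$78.4k

Bidding your value $637.6k: you win (since $637.6k > $559.2k) and pay $559.2k. Payoff $78.4k.
Bidding $182.4k: you lose. Payoff $0k.
The competing bid $559.2k lies between your shaded bid and your value, so underbidding forfeits an item you could have won at a profitable price.
Loss from deviating = $78.4k − ($0k) = $78.4k.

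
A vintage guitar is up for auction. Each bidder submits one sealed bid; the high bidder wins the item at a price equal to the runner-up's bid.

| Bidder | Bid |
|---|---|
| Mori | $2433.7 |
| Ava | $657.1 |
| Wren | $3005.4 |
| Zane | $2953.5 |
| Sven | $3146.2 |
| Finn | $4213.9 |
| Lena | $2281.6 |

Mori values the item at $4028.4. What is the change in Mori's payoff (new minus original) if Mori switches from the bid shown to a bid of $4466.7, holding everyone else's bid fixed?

The highest bid among the other bidders is $4213.9; Mori's bid doesn't change that.
Original bid $2433.7: Mori is not highest (top rival bid is $4213.9); payoff $0.
Alternative bid $4466.7: Mori is highest, pays the top rival bid $4213.9; payoff $4028.4 − $4213.9 = −$185.5.
Change in payoff = −$185.5 − ($0) = −$185.5.

−$185.5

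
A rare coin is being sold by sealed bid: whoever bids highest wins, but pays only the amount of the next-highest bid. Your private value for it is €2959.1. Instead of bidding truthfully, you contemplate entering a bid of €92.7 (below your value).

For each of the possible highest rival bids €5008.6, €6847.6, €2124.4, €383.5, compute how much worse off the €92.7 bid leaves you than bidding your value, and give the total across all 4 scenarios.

€3410.3

The deviation costs you only when the competing bid falls strictly between €92.7 and €2959.1; elsewhere both bids give the same outcome.
€5008.6: outcomes coincide → loss €0.
€6847.6: outcomes coincide → loss €0.
€2124.4: truthful payoff €834.7, deviation payoff €0 → loss €834.7.
€383.5: truthful payoff €2575.6, deviation payoff €0 → loss €2575.6.
Total loss = €834.7 + €2575.6 = €3410.3.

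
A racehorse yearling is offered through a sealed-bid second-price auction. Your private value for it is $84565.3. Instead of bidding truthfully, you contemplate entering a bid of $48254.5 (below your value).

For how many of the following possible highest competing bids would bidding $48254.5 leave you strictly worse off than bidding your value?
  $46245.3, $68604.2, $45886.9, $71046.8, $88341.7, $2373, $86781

2

The deviation hurts exactly when the highest competing bid lies strictly between $48254.5 and $84565.3 — underbidding then forfeits a profitable win.
$46245.3: below both → same outcome either way.
$68604.2: inside the interval → strictly worse (loss $15961.1).
$45886.9: below both → same outcome either way.
$71046.8: inside the interval → strictly worse (loss $13518.5).
$88341.7: above both → same outcome either way.
$2373: below both → same outcome either way.
$86781: above both → same outcome either way.
Count: 2.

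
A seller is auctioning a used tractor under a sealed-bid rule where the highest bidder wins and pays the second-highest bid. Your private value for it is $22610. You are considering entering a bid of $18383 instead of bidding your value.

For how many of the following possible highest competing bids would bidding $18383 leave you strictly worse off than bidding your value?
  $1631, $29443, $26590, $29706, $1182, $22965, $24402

0

The deviation hurts exactly when the highest competing bid lies strictly between $18383 and $22610 — underbidding then forfeits a profitable win.
$1631: below both → same outcome either way.
$29443: above both → same outcome either way.
$26590: above both → same outcome either way.
$29706: above both → same outcome either way.
$1182: below both → same outcome either way.
$22965: above both → same outcome either way.
$24402: above both → same outcome either way.
Count: 0.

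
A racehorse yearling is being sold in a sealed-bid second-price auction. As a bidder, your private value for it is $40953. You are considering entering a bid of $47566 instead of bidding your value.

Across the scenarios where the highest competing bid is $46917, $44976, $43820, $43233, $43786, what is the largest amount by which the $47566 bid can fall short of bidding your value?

$46917: truthful gives $0, deviation gives −$5964 → loss $5964.
$44976: truthful gives $0, deviation gives −$4023 → loss $4023.
$43820: truthful gives $0, deviation gives −$2867 → loss $2867.
$43233: truthful gives $0, deviation gives −$2280 → loss $2280.
$43786: truthful gives $0, deviation gives −$2833 → loss $2833.
Maximum loss: $5964.

$5964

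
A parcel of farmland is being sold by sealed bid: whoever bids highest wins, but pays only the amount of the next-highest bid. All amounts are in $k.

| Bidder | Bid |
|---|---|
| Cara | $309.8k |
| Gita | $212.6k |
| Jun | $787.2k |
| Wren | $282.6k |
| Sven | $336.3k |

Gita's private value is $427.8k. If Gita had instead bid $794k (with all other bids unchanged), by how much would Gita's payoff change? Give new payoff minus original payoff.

−$359.4k

The highest bid among the other bidders is $787.2k; Gita's bid doesn't change that.
Original bid $212.6k: Gita is not highest (top rival bid is $787.2k); payoff $0k.
Alternative bid $794k: Gita is highest, pays the top rival bid $787.2k; payoff $427.8k − $787.2k = −$359.4k.
Change in payoff = −$359.4k − ($0k) = −$359.4k.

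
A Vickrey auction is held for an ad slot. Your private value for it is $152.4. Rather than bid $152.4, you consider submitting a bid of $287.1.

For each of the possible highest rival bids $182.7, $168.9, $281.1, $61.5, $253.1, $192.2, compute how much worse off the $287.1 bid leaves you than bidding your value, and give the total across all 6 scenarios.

$316

The deviation costs you only when the competing bid falls strictly between $152.4 and $287.1; elsewhere both bids give the same outcome.
$182.7: truthful payoff $0, deviation payoff −$30.3 → loss $30.3.
$168.9: truthful payoff $0, deviation payoff −$16.5 → loss $16.5.
$281.1: truthful payoff $0, deviation payoff −$128.7 → loss $128.7.
$61.5: outcomes coincide → loss $0.
$253.1: truthful payoff $0, deviation payoff −$100.7 → loss $100.7.
$192.2: truthful payoff $0, deviation payoff −$39.8 → loss $39.8.
Total loss = $30.3 + $16.5 + $128.7 + $100.7 + $39.8 = $316.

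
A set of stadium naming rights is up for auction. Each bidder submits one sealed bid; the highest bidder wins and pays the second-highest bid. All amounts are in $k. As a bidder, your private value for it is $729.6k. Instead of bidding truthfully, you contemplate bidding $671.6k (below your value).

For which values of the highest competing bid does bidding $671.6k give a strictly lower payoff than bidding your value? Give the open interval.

($671.6k, $729.6k)

If the competing bid is below $671.6k, both bids win at the same price — no difference.
If it is above $729.6k, both bids lose — no difference.
If it lies strictly between $671.6k and $729.6k, bidding your value wins at a price below your value (positive payoff) while bidding $671.6k loses (payoff 0).
So the deviation strictly hurts on the open interval ($671.6k, $729.6k).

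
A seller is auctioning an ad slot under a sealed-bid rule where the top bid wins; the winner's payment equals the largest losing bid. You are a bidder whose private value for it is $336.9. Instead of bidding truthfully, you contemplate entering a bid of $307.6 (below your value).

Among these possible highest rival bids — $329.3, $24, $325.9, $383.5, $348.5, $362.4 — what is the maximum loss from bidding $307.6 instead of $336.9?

$329.3: truthful gives $7.6, deviation gives $0 → loss $7.6.
$24: same outcome either way → loss $0.
$325.9: truthful gives $11, deviation gives $0 → loss $11.
$383.5: same outcome either way → loss $0.
$348.5: same outcome either way → loss $0.
$362.4: same outcome either way → loss $0.
Maximum loss: $11.

$11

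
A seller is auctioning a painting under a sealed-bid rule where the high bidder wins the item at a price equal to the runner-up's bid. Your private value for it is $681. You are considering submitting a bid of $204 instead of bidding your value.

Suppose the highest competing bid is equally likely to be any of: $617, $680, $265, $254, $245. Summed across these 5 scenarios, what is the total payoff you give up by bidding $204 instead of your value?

The deviation costs you only when the competing bid falls strictly between $204 and $681; elsewhere both bids give the same outcome.
$617: truthful payoff $64, deviation payoff $0 → loss $64.
$680: truthful payoff $1, deviation payoff $0 → loss $1.
$265: truthful payoff $416, deviation payoff $0 → loss $416.
$254: truthful payoff $427, deviation payoff $0 → loss $427.
$245: truthful payoff $436, deviation payoff $0 → loss $436.
Total loss = $64 + $1 + $416 + $427 + $436 = $1344.

$1344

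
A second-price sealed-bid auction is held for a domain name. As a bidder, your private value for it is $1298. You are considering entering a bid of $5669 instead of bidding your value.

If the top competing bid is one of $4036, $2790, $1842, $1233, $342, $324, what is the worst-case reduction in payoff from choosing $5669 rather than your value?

$4036: truthful gives $0, deviation gives −$2738 → loss $2738.
$2790: truthful gives $0, deviation gives −$1492 → loss $1492.
$1842: truthful gives $0, deviation gives −$544 → loss $544.
$1233: same outcome either way → loss $0.
$342: same outcome either way → loss $0.
$324: same outcome either way → loss $0.
Maximum loss: $2738.

$2738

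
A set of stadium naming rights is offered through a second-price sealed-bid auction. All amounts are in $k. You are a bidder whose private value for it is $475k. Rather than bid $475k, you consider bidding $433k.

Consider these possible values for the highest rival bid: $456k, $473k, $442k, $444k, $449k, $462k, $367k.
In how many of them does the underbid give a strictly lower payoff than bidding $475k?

The deviation hurts exactly when the highest competing bid lies strictly between $433k and $475k — underbidding then forfeits a profitable win.
$456k: inside the interval → strictly worse (loss $19k).
$473k: inside the interval → strictly worse (loss $2k).
$442k: inside the interval → strictly worse (loss $33k).
$444k: inside the interval → strictly worse (loss $31k).
$449k: inside the interval → strictly worse (loss $26k).
$462k: inside the interval → strictly worse (loss $13k).
$367k: below both → same outcome either way.
Count: 6.

6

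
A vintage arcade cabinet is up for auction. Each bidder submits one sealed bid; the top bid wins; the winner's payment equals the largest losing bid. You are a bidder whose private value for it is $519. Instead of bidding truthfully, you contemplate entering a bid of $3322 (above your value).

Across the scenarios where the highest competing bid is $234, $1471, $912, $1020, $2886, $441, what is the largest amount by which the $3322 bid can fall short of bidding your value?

$234: same outcome either way → loss $0.
$1471: truthful gives $0, deviation gives −$952 → loss $952.
$912: truthful gives $0, deviation gives −$393 → loss $393.
$1020: truthful gives $0, deviation gives −$501 → loss $501.
$2886: truthful gives $0, deviation gives −$2367 → loss $2367.
$441: same outcome either way → loss $0.
Maximum loss: $2367.

$2367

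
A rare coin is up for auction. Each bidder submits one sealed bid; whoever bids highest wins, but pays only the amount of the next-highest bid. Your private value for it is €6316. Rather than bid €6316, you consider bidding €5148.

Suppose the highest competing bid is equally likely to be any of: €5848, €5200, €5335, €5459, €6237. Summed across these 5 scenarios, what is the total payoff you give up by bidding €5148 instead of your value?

€3501

The deviation costs you only when the competing bid falls strictly between €5148 and €6316; elsewhere both bids give the same outcome.
€5848: truthful payoff €468, deviation payoff €0 → loss €468.
€5200: truthful payoff €1116, deviation payoff €0 → loss €1116.
€5335: truthful payoff €981, deviation payoff €0 → loss €981.
€5459: truthful payoff €857, deviation payoff €0 → loss €857.
€6237: truthful payoff €79, deviation payoff €0 → loss €79.
Total loss = €468 + €1116 + €981 + €857 + €79 = €3501.
In a second-price auction your bid sets only whether you win, not what you pay, so bidding your true value is weakly dominant.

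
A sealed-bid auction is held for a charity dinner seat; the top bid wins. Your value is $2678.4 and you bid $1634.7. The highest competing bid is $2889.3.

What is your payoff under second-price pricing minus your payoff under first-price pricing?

Your bid $1634.7 is below $2889.3, so you lose under either rule.
Payoff is $0 in both cases; difference = $0.

$0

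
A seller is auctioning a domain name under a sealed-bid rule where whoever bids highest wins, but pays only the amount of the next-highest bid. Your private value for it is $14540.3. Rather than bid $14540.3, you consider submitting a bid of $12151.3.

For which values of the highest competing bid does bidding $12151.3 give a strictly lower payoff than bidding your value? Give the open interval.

If the competing bid is below $12151.3, both bids win at the same price — no difference.
If it is above $14540.3, both bids lose — no difference.
If it lies strictly between $12151.3 and $14540.3, bidding your value wins at a price below your value (positive payoff) while bidding $12151.3 loses (payoff 0).
So the deviation strictly hurts on the open interval ($12151.3, $14540.3).

($12151.3, $14540.3)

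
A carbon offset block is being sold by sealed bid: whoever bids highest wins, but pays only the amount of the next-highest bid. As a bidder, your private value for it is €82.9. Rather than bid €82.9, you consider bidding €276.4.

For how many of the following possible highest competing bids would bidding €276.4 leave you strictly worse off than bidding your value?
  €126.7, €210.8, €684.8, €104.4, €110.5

4

The deviation hurts exactly when the highest competing bid lies strictly between €82.9 and €276.4 — overbidding then wins at a price above your value.
€126.7: inside the interval → strictly worse (loss €43.8).
€210.8: inside the interval → strictly worse (loss €127.9).
€684.8: above both → same outcome either way.
€104.4: inside the interval → strictly worse (loss €21.5).
€110.5: inside the interval → strictly worse (loss €27.6).
Count: 4.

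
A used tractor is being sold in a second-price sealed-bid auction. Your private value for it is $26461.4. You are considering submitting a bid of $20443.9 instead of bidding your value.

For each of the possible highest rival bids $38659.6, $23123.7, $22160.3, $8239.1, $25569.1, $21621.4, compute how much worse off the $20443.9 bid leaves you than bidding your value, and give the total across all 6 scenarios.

$13371.1

The deviation costs you only when the competing bid falls strictly between $20443.9 and $26461.4; elsewhere both bids give the same outcome.
$38659.6: outcomes coincide → loss $0.
$23123.7: truthful payoff $3337.7, deviation payoff $0 → loss $3337.7.
$22160.3: truthful payoff $4301.1, deviation payoff $0 → loss $4301.1.
$8239.1: outcomes coincide → loss $0.
$25569.1: truthful payoff $892.3, deviation payoff $0 → loss $892.3.
$21621.4: truthful payoff $4840, deviation payoff $0 → loss $4840.
Total loss = $3337.7 + $4301.1 + $892.3 + $4840 = $13371.1.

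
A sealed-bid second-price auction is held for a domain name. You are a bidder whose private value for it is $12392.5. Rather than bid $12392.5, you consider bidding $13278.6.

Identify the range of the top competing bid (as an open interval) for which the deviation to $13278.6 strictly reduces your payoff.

If the competing bid is below $12392.5, both bids win at the same price — no difference.
If it is above $13278.6, both bids lose — no difference.
If it lies strictly between $12392.5 and $13278.6, bidding your value loses (payoff 0) while bidding $13278.6 wins at a price above your value (payoff negative).
So the deviation strictly hurts on the open interval ($12392.5, $13278.6).

($12392.5, $13278.6)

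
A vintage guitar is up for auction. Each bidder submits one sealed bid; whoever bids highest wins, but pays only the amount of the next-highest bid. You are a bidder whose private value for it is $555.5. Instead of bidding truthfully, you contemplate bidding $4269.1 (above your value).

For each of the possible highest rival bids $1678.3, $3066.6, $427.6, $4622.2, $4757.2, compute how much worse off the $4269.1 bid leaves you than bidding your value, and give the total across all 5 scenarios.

$3633.9

The deviation costs you only when the competing bid falls strictly between $555.5 and $4269.1; elsewhere both bids give the same outcome.
$1678.3: truthful payoff $0, deviation payoff −$1122.8 → loss $1122.8.
$3066.6: truthful payoff $0, deviation payoff −$2511.1 → loss $2511.1.
$427.6: outcomes coincide → loss $0.
$4622.2: outcomes coincide → loss $0.
$4757.2: outcomes coincide → loss $0.
Total loss = $1122.8 + $2511.1 = $3633.9.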